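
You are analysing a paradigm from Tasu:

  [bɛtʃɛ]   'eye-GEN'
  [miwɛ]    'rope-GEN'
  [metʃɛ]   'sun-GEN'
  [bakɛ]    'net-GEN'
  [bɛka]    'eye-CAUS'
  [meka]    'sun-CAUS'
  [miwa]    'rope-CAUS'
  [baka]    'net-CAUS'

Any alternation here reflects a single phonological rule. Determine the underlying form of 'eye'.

/bɛtʃ/

The root 'eye' surfaces as [bɛtʃɛ] and [bɛka], with a stem-final [tʃ] ~ [k] alternation.
But 'net' keeps [k] in both environments ([bakɛ], [baka]), so there is no rule changing /k/ to [tʃ] before the GEN suffix.
The underlying segment must be /tʃ/; palato-alveolar /tʃ/ becomes [k] when no front vowel follows, yielding [k] there.
Hence 'eye' is /bɛtʃ/ underlyingly.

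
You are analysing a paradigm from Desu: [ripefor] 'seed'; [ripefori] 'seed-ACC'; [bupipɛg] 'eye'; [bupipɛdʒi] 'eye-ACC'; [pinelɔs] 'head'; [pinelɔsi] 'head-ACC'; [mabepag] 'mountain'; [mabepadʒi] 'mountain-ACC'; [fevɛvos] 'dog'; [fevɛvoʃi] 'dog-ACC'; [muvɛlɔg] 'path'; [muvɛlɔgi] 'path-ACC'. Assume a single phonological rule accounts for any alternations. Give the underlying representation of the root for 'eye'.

/bupipɛdʒ/

The root 'eye' surfaces as [bupipɛg] and [bupipɛdʒi], with a stem-final [g] ~ [dʒ] alternation.
But 'path' keeps [g] in both environments ([muvɛlɔg], [muvɛlɔgi]), so there is no rule changing /g/ to [dʒ] before the ACC suffix.
Therefore /dʒ/ is basic and [g] is derived by depalatalization (palato-alveolar /dʒ/ and /ʃ/ become [g] and [s] when no front vowel follows).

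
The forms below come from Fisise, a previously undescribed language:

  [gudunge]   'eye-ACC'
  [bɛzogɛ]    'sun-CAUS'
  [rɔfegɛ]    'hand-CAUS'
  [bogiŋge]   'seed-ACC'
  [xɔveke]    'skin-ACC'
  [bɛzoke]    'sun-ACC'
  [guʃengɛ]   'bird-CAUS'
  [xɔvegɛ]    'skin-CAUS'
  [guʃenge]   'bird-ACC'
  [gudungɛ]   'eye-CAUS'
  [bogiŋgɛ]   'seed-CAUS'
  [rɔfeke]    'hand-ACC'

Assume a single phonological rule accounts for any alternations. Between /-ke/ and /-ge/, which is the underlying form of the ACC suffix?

The ACC suffix surfaces as [-ge] and [-ke], depending on the final segment of the stem.
The CAUS suffix, which begins with [g], is invariant after every stem; so [g] is not altered by any rule here.
The ACC suffix is therefore /-ke/ underlyingly, with post-nasal voicing: voiceless stops become voiced after a nasal.

/-ke/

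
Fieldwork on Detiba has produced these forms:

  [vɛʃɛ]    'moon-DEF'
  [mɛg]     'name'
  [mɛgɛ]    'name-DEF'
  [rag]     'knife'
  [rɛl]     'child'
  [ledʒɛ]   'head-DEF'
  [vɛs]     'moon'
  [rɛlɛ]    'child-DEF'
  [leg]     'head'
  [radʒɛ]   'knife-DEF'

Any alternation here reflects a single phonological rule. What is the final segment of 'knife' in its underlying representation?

/dʒ/

The stem for 'knife' ends in [g] in [rag] but [dʒ] in [radʒɛ].
If /g/ were underlying and a rule turned it into [dʒ] before the DEF suffix, 'name' would also alternate; but it has [g] in both [mɛg] and [mɛgɛ].
Therefore /dʒ/ is basic and [g] is derived by depalatalization (palato-alveolar /dʒ/ and /ʃ/ become [g] and [s] when no front vowel follows).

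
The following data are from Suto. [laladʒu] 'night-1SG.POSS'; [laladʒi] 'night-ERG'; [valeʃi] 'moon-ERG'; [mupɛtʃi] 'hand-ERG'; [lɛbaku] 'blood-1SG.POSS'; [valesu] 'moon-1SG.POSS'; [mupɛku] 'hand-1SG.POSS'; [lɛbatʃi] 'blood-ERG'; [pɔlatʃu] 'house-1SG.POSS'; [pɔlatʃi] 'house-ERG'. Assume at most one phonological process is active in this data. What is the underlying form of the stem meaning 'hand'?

/mupɛk/

The stem for 'hand' ends in [k] in [mupɛku] but [tʃ] in [mupɛtʃi].
If /tʃ/ were underlying and a rule turned it into [k] before the 1SG.POSS suffix, 'house' would also alternate; but it has [tʃ] in both [pɔlatʃu] and [pɔlatʃi].
So /k/ is underlying, and a rule of palatalization before a front vowel — /k/ and /s/ become palato-alveolar [tʃ] and [ʃ] before a front vowel — gives [tʃ].
Hence 'hand' is /mupɛk/ underlyingly.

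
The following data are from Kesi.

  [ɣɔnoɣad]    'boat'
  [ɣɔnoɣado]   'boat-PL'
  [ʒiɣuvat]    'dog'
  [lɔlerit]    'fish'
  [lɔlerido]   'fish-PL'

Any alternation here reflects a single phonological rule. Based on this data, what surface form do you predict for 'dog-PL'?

[ʒiɣuvado]

The root 'fish' surfaces as [lɔlerit] and [lɔlerido], with a stem-final [t] ~ [d] alternation.
If /d/ were underlying and a rule turned it into [t] in isolation, 'boat' would also alternate; but it has [d] in both [ɣɔnoɣad] and [ɣɔnoɣado].
The alternation reflects intervocalic voicing: voiceless stops become voiced between vowels. /t/ is underlying.
From [ʒiɣuvat] the stem 'dog' is /ʒiɣuvat/; between vowels this yields [ʒiɣuvado].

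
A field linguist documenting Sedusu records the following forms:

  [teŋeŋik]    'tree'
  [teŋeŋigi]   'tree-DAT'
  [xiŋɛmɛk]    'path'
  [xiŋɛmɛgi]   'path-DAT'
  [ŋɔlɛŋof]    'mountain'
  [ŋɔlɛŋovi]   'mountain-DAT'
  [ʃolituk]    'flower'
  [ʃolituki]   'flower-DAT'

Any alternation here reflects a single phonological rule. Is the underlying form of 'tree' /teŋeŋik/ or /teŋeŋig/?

'tree' shows [k] ~ [g] at the end of the stem ([teŋeŋik] vs [teŋeŋigi]).
If /k/ were underlying and a rule turned it into [g] before the DAT suffix, 'flower' would also alternate; but it has [k] in both [ʃolituk] and [ʃolituki].
So /g/ is underlying, and a rule of word-final obstruent devoicing — voiced obstruents become voiceless word-finally — gives [k].

/teŋeŋig/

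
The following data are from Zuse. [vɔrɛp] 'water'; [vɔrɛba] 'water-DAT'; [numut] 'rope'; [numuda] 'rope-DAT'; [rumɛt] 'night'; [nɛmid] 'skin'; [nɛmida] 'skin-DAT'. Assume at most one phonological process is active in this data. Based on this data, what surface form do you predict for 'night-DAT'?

[rumɛda]

'rope' shows [t] ~ [d] at the end of the stem ([numut] vs [numuda]).
If /d/ were underlying and a rule turned it into [t] in isolation, 'skin' would also alternate; but it has [d] in both [nɛmid] and [nɛmida].
So /t/ is underlying, and a rule of intervocalic voicing — voiceless stops become voiced between vowels — gives [d].
From [rumɛt] the stem 'night' is /rumɛt/; between vowels this yields [rumɛda].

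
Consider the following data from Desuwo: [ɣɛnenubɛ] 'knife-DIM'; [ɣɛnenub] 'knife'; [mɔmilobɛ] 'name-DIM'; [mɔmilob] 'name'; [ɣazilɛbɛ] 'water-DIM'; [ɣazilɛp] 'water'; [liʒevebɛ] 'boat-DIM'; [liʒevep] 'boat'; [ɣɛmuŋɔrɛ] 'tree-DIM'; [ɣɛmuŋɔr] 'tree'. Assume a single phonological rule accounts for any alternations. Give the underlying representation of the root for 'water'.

In [ɣazilɛbɛ] and [ɣazilɛp] the final segment of 'water' alternates: [b] ~ [p].
The stem 'knife' ([ɣɛnenubɛ], [ɣɛnenub]) shows [b] unchanged in both environments, so [b] cannot be basic with [p] derived in isolation.
Therefore /p/ is basic and [b] is derived by intervocalic voicing (voiceless stops become voiced between vowels).
The underlying form of 'water' is therefore /ɣazilɛp/.

/ɣazilɛp/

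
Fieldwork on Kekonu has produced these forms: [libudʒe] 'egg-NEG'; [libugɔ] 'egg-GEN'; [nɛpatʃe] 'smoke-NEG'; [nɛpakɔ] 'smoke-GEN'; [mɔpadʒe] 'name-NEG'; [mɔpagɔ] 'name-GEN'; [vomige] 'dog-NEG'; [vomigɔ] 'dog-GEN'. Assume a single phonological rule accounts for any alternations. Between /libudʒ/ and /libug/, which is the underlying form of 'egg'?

The stem for 'egg' ends in [dʒ] in [libudʒe] but [g] in [libugɔ].
Compare 'dog', with invariant [g] in [vomige] and [vomigɔ]: an analysis with underlying /g/ and a rule producing [dʒ] before the NEG suffix would wrongly predict alternation here too.
The alternation reflects depalatalization: palato-alveolar /tʃ/ and /dʒ/ become [k] and [g] when no front vowel follows. /dʒ/ is underlying.

/libudʒ/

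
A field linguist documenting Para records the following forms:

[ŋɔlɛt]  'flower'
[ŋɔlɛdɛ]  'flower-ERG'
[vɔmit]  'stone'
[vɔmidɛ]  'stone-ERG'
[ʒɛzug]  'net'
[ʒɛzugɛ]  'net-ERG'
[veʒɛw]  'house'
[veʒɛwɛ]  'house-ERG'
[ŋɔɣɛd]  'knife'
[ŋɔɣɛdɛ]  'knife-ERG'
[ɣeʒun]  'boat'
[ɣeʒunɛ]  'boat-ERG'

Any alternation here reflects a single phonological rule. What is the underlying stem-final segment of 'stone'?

In [vɔmit] and [vɔmidɛ] the final segment of 'stone' alternates: [t] ~ [d].
But 'knife' keeps [d] in both environments ([ŋɔɣɛd], [ŋɔɣɛdɛ]), so there is no rule changing /d/ to [t] in isolation.
So /t/ is underlying, and a rule of intervocalic voicing — voiceless stops become voiced between vowels — gives [d].

/t/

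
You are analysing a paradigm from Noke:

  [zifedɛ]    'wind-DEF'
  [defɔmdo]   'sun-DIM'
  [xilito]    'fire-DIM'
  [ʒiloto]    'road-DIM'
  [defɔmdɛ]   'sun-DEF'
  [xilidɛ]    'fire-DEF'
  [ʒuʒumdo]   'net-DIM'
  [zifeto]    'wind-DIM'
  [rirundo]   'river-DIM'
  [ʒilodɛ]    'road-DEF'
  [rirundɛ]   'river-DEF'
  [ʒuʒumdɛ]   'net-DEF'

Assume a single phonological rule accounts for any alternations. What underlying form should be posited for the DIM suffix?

/-to/

The DIM suffix surfaces as [-do] and [-to], depending on the final segment of the stem.
By contrast the DEF suffix keeps its initial [d] throughout — that segment must be underlying.
So the underlying form is /-to/, and voiceless stops become voiced after a nasal.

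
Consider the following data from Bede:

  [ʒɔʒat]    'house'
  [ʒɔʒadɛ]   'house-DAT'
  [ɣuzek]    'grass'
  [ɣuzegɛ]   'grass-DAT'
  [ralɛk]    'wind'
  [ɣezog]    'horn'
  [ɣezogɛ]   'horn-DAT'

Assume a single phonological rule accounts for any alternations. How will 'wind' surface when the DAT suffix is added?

[ralɛgɛ]

In [ɣuzek] and [ɣuzegɛ] the final segment of 'grass' alternates: [k] ~ [g].
The stem 'horn' ([ɣezog], [ɣezogɛ]) shows [g] unchanged in both environments, so [g] cannot be basic with [k] derived in isolation.
So /k/ is underlying, and a rule of intervocalic voicing — voiceless stops become voiced between vowels — gives [g].
The one attested form of 'wind', [ralɛk], shows underlying /ralɛk/. Applying the same rule between vowels gives [ralɛgɛ].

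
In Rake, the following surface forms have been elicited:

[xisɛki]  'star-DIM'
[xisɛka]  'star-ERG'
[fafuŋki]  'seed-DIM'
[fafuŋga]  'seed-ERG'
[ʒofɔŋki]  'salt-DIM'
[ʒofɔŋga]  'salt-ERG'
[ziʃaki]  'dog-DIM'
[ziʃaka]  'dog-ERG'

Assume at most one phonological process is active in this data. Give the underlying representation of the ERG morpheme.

/-ga/

The ERG suffix surfaces as [-ga] and [-ka], depending on the final segment of the stem.
By contrast the DIM suffix keeps its initial [k] throughout — that segment must be underlying.
The ERG suffix is therefore /-ga/ underlyingly, with post-vocalic devoicing: voiced stops become voiceless after a vowel.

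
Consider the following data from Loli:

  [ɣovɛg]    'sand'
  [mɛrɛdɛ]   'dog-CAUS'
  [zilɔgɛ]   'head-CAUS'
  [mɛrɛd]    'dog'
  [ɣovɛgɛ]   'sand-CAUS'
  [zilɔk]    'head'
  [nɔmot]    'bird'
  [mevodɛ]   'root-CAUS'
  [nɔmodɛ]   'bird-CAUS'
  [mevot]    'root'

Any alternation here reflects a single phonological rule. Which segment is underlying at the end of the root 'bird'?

In [nɔmodɛ] and [nɔmot] the final segment of 'bird' alternates: [d] ~ [t].
Compare 'dog', with invariant [d] in [mɛrɛdɛ] and [mɛrɛd]: an analysis with underlying /d/ and a rule producing [t] in isolation would wrongly predict alternation here too.
So /t/ is underlying, and a rule of intervocalic voicing — voiceless stops become voiced between vowels — gives [d].

/t/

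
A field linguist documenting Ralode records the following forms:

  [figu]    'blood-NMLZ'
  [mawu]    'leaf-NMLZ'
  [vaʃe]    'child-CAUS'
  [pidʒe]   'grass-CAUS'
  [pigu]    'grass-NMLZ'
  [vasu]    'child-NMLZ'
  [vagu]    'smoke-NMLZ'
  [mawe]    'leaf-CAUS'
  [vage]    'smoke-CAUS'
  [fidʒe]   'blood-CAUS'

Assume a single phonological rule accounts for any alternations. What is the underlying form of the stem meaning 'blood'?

/fidʒ/

The stem for 'blood' ends in [dʒ] in [fidʒe] but [g] in [figu].
Compare 'smoke', with invariant [g] in [vage] and [vagu]: an analysis with underlying /g/ and a rule producing [dʒ] before the CAUS suffix would wrongly predict alternation here too.
Therefore /dʒ/ is basic and [g] is derived by depalatalization (palato-alveolar /dʒ/ and /ʃ/ become [g] and [s] when no front vowel follows).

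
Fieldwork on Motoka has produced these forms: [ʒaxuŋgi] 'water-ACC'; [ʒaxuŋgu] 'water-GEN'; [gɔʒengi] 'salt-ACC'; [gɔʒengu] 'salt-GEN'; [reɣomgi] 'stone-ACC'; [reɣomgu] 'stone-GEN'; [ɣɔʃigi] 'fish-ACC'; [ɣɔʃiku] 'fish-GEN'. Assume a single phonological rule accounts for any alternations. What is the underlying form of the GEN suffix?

The GEN suffix surfaces as [-gu] and [-ku], depending on the final segment of the stem.
The ACC suffix, which begins with [g], is invariant after every stem; so [g] is not altered by any rule here.
The GEN suffix is therefore /-ku/ underlyingly, with post-nasal voicing: voiceless stops become voiced after a nasal.

/-ku/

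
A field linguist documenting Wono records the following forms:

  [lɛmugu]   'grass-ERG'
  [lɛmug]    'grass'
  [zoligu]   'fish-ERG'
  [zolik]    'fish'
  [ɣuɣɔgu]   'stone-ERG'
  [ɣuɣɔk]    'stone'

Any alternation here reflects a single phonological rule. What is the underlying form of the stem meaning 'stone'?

/ɣuɣɔk/

'stone' shows [g] ~ [k] at the end of the stem ([ɣuɣɔgu] vs [ɣuɣɔk]).
But 'grass' keeps [g] in both environments ([lɛmugu], [lɛmug]), so there is no rule changing /g/ to [k] in isolation.
Therefore /k/ is basic and [g] is derived by intervocalic voicing (voiceless stops become voiced between vowels).
Hence 'stone' is /ɣuɣɔk/ underlyingly.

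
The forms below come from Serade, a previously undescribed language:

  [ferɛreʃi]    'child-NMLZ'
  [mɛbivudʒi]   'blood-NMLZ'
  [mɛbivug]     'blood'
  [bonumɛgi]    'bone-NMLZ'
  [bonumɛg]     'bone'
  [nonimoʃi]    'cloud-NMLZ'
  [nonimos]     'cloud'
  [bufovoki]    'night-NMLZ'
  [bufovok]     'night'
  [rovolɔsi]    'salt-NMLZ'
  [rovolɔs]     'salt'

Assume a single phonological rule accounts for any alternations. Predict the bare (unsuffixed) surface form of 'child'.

'cloud' shows [ʃ] ~ [s] at the end of the stem ([nonimoʃi] vs [nonimos]).
The stem 'salt' ([rovolɔsi], [rovolɔs]) shows [s] unchanged in both environments, so [s] cannot be basic with [ʃ] derived before the NMLZ suffix.
Therefore /ʃ/ is basic and [s] is derived by depalatalization (palato-alveolar /dʒ/ and /ʃ/ become [g] and [s] when no front vowel follows).
The one attested form of 'child', [ferɛreʃi], shows underlying /ferɛreʃ/. Applying the same rule when no front vowel follows gives [ferɛres].

[ferɛres]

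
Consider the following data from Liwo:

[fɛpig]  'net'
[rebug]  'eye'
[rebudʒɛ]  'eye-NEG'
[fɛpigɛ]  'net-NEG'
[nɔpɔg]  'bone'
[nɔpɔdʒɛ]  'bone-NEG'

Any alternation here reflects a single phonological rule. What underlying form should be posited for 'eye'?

In [rebudʒɛ] and [rebug] the final segment of 'eye' alternates: [dʒ] ~ [g].
The stem 'net' ([fɛpigɛ], [fɛpig]) shows [g] unchanged in both environments, so [g] cannot be basic with [dʒ] derived before the NEG suffix.
So /dʒ/ is underlying, and a rule of depalatalization — palato-alveolar /dʒ/ becomes [g] when no front vowel follows — gives [g].

/rebudʒ/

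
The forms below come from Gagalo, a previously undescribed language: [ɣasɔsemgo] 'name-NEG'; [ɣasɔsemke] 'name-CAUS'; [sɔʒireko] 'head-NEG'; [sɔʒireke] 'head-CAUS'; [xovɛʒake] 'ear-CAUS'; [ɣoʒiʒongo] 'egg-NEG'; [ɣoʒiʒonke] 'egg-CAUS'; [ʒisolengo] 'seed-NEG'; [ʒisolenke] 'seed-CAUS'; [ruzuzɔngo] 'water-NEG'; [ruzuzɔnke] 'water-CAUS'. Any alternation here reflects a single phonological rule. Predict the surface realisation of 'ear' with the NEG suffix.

[xovɛʒako]

The NEG suffix surfaces as [-go] and [-ko], depending on the final segment of the stem.
The CAUS suffix, which begins with [k], is invariant after every stem; so [k] is not altered by any rule here.
So the underlying form is /-go/, and voiced stops become voiceless after a vowel.
After 'ear', which ends in a vowel, the suffix surfaces as [-ko], giving [xovɛʒako].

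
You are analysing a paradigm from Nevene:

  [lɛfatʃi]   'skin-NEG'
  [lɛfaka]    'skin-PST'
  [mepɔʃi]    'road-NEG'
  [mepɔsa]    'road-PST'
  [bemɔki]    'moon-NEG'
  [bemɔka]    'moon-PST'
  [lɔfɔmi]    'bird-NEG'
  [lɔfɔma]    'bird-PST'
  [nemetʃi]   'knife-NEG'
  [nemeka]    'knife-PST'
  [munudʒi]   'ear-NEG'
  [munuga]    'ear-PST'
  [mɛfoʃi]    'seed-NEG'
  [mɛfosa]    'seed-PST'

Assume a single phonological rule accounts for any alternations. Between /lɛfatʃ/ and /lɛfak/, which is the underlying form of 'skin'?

/lɛfatʃ/

In [lɛfatʃi] and [lɛfaka] the final segment of 'skin' alternates: [tʃ] ~ [k].
If /k/ were underlying and a rule turned it into [tʃ] before the NEG suffix, 'moon' would also alternate; but it has [k] in both [bemɔki] and [bemɔka].
The alternation reflects depalatalization: palato-alveolar /tʃ/, /dʒ/ and /ʃ/ become [k], [g] and [s] when no front vowel follows. /tʃ/ is underlying.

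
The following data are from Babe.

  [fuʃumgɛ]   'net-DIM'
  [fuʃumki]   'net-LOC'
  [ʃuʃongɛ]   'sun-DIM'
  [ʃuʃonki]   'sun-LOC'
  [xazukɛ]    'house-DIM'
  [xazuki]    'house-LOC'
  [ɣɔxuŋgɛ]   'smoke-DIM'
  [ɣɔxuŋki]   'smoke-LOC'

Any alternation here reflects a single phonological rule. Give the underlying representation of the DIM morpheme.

/-gɛ/

The DIM morpheme has two allomorphs, [-gɛ] and [-kɛ].
The LOC suffix, which begins with [k], is invariant after every stem; so [k] is not altered by any rule here.
The DIM suffix is therefore /-gɛ/ underlyingly, with post-vocalic devoicing: voiced stops become voiceless after a vowel.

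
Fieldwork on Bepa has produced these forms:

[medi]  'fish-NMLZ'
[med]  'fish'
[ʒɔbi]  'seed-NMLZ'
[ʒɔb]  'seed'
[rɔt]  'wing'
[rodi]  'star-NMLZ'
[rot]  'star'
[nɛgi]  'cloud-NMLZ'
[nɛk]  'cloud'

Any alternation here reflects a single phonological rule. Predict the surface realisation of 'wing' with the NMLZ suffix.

In [rodi] and [rot] the final segment of 'star' alternates: [d] ~ [t].
But 'fish' keeps [d] in both environments ([medi], [med]), so there is no rule changing /d/ to [t] in isolation.
So /t/ is underlying, and a rule of intervocalic voicing — voiceless stops become voiced between vowels — gives [d].
The one attested form of 'wing', [rɔt], shows underlying /rɔt/. Applying the same rule between vowels gives [rɔdi].

[rɔdi]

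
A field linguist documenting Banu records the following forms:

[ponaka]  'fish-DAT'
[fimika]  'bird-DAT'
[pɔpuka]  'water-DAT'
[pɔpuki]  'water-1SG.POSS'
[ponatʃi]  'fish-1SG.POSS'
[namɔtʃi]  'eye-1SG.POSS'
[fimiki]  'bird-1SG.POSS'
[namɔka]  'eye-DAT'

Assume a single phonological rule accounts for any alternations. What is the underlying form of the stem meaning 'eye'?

'eye' shows [k] ~ [tʃ] at the end of the stem ([namɔka] vs [namɔtʃi]).
If /k/ were underlying and a rule turned it into [tʃ] before the 1SG.POSS suffix, 'bird' would also alternate; but it has [k] in both [fimika] and [fimiki].
The alternation reflects depalatalization: palato-alveolar /tʃ/ becomes [k] when no front vowel follows. /tʃ/ is underlying.

/namɔtʃ/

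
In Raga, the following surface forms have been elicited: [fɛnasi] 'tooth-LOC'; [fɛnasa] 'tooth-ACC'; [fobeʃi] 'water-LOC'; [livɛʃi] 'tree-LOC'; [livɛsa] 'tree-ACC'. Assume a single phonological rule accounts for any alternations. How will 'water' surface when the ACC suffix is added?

[fobesa]

The root 'tree' surfaces as [livɛʃi] and [livɛsa], with a stem-final [ʃ] ~ [s] alternation.
But 'tooth' keeps [s] in both environments ([fɛnasi], [fɛnasa]), so there is no rule changing /s/ to [ʃ] before the LOC suffix.
The alternation reflects depalatalization: palato-alveolar /ʃ/ becomes [s] when no front vowel follows. /ʃ/ is underlying.
The one attested form of 'water', [fobeʃi], shows underlying /fobeʃ/. Applying the same rule when no front vowel follows gives [fobesa].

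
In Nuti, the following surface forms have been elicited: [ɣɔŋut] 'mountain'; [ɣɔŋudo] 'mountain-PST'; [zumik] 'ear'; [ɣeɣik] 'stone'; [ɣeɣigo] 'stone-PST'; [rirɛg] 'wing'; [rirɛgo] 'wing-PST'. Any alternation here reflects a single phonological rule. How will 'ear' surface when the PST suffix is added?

[zumigo]

'stone' shows [k] ~ [g] at the end of the stem ([ɣeɣik] vs [ɣeɣigo]).
Compare 'wing', with invariant [g] in [rirɛg] and [rirɛgo]: an analysis with underlying /g/ and a rule producing [k] in isolation would wrongly predict alternation here too.
Therefore /k/ is basic and [g] is derived by intervocalic voicing (voiceless stops become voiced between vowels).
From [zumik] the stem 'ear' is /zumik/; between vowels this yields [zumigo].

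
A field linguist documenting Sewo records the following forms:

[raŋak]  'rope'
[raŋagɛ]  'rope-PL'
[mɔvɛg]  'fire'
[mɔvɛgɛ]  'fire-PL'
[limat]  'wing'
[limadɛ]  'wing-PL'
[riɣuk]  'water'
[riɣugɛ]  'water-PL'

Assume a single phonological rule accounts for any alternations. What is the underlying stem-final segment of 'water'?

/k/

The stem for 'water' ends in [k] in [riɣuk] but [g] in [riɣugɛ].
But 'fire' keeps [g] in both environments ([mɔvɛg], [mɔvɛgɛ]), so there is no rule changing /g/ to [k] in isolation.
The alternation reflects intervocalic voicing: voiceless stops become voiced between vowels. /k/ is underlying.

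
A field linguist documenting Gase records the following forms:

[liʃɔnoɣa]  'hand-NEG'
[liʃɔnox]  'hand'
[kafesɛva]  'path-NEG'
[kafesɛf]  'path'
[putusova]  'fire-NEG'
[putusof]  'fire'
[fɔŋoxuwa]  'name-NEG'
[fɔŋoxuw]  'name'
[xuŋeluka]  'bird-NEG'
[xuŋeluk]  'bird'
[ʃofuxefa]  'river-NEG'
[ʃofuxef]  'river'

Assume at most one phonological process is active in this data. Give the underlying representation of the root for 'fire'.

The stem for 'fire' ends in [v] in [putusova] but [f] in [putusof].
But 'river' keeps [f] in both environments ([ʃofuxefa], [ʃofuxef]), so there is no rule changing /f/ to [v] before the NEG suffix.
The underlying segment must be /v/; voiced obstruents become voiceless word-finally, yielding [f] there.
Hence 'fire' is /putusov/ underlyingly.

/putusov/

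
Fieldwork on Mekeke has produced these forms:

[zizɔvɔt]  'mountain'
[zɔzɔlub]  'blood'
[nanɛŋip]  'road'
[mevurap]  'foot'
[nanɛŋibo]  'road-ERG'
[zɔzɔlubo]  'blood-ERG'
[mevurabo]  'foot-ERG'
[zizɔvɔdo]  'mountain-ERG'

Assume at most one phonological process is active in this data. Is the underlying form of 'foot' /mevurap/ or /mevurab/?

The stem for 'foot' ends in [b] in [mevurabo] but [p] in [mevurap].
The stem 'blood' ([zɔzɔlubo], [zɔzɔlub]) shows [b] unchanged in both environments, so [b] cannot be basic with [p] derived in isolation.
So /p/ is underlying, and a rule of intervocalic voicing — voiceless stops become voiced between vowels — gives [b].

/mevurap/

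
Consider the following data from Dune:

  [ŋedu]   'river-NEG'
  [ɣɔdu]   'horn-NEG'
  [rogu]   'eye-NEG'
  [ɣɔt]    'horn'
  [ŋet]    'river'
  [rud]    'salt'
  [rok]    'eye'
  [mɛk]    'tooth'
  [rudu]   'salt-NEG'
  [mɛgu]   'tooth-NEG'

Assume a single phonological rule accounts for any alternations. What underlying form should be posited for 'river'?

In [ŋedu] and [ŋet] the final segment of 'river' alternates: [d] ~ [t].
But 'salt' keeps [d] in both environments ([rudu], [rud]), so there is no rule changing /d/ to [t] in isolation.
So /t/ is underlying, and a rule of intervocalic voicing — voiceless stops become voiced between vowels — gives [d].

/ŋet/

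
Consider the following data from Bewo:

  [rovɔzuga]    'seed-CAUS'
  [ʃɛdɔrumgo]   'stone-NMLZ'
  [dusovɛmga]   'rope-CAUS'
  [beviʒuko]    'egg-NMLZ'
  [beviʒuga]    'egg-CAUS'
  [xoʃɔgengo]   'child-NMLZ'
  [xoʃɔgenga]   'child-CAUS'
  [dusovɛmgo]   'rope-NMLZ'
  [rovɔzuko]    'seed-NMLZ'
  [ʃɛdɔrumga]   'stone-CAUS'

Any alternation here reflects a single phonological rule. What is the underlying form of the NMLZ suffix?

/-ko/

The NMLZ morpheme has two allomorphs, [-go] and [-ko].
The CAUS suffix, which begins with [g], is invariant after every stem; so [g] is not altered by any rule here.
So the underlying form is /-ko/, and voiceless stops become voiced after a nasal.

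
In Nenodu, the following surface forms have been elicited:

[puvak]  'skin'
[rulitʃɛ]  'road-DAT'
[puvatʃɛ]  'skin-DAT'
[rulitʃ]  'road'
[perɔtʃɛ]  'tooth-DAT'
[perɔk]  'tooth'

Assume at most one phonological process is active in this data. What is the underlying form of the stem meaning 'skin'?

/puvak/

The root 'skin' surfaces as [puvak] and [puvatʃɛ], with a stem-final [k] ~ [tʃ] alternation.
If /tʃ/ were underlying and a rule turned it into [k] in isolation, 'road' would also alternate; but it has [tʃ] in both [rulitʃ] and [rulitʃɛ].
The underlying segment must be /k/; /k/ becomes palato-alveolar [tʃ] before a front vowel, yielding [tʃ] there.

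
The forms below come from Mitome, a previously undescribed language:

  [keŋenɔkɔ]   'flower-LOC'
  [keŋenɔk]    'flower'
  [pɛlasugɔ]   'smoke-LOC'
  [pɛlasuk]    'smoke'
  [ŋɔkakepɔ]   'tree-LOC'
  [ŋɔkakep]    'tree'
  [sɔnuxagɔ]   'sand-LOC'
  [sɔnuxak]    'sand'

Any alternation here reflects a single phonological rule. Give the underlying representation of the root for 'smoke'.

/pɛlasug/

'smoke' shows [g] ~ [k] at the end of the stem ([pɛlasugɔ] vs [pɛlasuk]).
If /k/ were underlying and a rule turned it into [g] before the LOC suffix, 'flower' would also alternate; but it has [k] in both [keŋenɔkɔ] and [keŋenɔk].
The underlying segment must be /g/; voiced obstruents become voiceless word-finally, yielding [k] there.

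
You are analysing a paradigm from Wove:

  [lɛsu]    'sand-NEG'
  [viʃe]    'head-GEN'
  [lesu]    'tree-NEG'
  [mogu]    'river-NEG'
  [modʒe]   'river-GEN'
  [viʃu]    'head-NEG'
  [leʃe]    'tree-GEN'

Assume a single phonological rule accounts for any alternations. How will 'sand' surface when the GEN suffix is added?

The stem for 'tree' ends in [s] in [lesu] but [ʃ] in [leʃe].
If /ʃ/ were underlying and a rule turned it into [s] before the NEG suffix, 'head' would also alternate; but it has [ʃ] in both [viʃu] and [viʃe].
The alternation reflects palatalization before a front vowel: /g/ and /s/ become palato-alveolar [dʒ] and [ʃ] before a front vowel. /s/ is underlying.
From [lɛsu] the stem 'sand' is /lɛs/; before a front vowel this yields [lɛʃe].

[lɛʃe]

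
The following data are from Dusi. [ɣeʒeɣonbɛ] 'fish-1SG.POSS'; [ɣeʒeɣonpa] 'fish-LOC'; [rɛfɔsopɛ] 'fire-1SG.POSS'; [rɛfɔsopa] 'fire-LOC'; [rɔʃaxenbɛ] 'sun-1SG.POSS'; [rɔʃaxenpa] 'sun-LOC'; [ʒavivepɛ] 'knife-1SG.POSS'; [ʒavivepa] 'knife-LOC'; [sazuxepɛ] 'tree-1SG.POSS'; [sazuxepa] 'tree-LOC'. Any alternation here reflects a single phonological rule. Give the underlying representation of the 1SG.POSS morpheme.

/-bɛ/

The 1SG.POSS morpheme has two allomorphs, [-bɛ] and [-pɛ].
The LOC suffix, which begins with [p], is invariant after every stem; so [p] is not altered by any rule here.
So the underlying form is /-bɛ/, and voiced stops become voiceless after a vowel.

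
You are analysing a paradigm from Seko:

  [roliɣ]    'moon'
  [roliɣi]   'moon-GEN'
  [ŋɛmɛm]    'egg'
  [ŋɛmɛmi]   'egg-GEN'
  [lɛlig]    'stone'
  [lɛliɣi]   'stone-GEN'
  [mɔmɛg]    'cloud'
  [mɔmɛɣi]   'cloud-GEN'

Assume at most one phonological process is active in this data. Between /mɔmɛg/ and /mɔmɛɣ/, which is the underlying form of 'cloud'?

'cloud' shows [g] ~ [ɣ] at the end of the stem ([mɔmɛg] vs [mɔmɛɣi]).
The stem 'moon' ([roliɣ], [roliɣi]) shows [ɣ] unchanged in both environments, so [ɣ] cannot be basic with [g] derived in isolation.
So /g/ is underlying, and a rule of intervocalic spirantization — voiced stops become fricatives between vowels — gives [ɣ].

/mɔmɛg/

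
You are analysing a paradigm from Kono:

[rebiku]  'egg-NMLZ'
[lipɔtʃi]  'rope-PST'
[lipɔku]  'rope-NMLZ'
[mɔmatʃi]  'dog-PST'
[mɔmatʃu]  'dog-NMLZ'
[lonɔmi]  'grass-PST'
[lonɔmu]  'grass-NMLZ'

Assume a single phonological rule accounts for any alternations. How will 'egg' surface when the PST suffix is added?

[rebitʃi]

The root 'rope' surfaces as [lipɔtʃi] and [lipɔku], with a stem-final [tʃ] ~ [k] alternation.
If /tʃ/ were underlying and a rule turned it into [k] before the NMLZ suffix, 'dog' would also alternate; but it has [tʃ] in both [mɔmatʃi] and [mɔmatʃu].
Therefore /k/ is basic and [tʃ] is derived by palatalization before a front vowel (/k/ becomes palato-alveolar [tʃ] before a front vowel).
The one attested form of 'egg', [rebiku], shows underlying /rebik/. Applying the same rule before a front vowel gives [rebitʃi].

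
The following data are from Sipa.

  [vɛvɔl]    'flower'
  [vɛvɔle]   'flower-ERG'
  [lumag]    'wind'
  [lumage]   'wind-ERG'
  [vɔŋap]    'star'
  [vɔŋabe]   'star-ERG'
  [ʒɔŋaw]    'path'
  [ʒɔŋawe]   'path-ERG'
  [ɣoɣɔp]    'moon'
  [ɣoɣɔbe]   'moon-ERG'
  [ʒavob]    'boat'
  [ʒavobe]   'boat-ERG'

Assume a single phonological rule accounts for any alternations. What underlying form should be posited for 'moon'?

In [ɣoɣɔp] and [ɣoɣɔbe] the final segment of 'moon' alternates: [p] ~ [b].
The stem 'boat' ([ʒavob], [ʒavobe]) shows [b] unchanged in both environments, so [b] cannot be basic with [p] derived in isolation.
So /p/ is underlying, and a rule of intervocalic voicing — voiceless stops become voiced between vowels — gives [b].

/ɣoɣɔp/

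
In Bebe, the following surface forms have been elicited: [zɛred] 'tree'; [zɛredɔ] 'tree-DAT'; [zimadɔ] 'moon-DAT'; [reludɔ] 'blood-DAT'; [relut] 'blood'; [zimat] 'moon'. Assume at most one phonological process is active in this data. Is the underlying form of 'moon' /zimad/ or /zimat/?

/zimat/

The stem for 'moon' ends in [d] in [zimadɔ] but [t] in [zimat].
If /d/ were underlying and a rule turned it into [t] in isolation, 'tree' would also alternate; but it has [d] in both [zɛredɔ] and [zɛred].
The alternation reflects intervocalic voicing: voiceless stops become voiced between vowels. /t/ is underlying.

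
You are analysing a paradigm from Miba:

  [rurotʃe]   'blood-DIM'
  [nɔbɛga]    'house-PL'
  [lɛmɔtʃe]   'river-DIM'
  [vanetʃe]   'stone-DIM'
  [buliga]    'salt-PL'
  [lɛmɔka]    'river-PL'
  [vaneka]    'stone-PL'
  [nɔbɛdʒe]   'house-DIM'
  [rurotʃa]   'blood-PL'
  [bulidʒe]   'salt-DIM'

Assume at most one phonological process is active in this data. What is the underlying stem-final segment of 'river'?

The root 'river' surfaces as [lɛmɔka] and [lɛmɔtʃe], with a stem-final [k] ~ [tʃ] alternation.
But 'blood' keeps [tʃ] in both environments ([rurotʃa], [rurotʃe]), so there is no rule changing /tʃ/ to [k] before the PL suffix.
So /k/ is underlying, and a rule of palatalization before a front vowel — /k/ and /g/ become palato-alveolar [tʃ] and [dʒ] before a front vowel — gives [tʃ].

/k/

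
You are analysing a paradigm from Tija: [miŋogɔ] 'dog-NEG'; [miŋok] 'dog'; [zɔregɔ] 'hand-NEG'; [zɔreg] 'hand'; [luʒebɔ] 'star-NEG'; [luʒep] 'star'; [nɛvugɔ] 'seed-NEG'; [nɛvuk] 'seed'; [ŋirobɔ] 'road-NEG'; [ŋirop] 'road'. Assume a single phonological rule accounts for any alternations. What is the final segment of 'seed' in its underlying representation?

/k/

The stem for 'seed' ends in [g] in [nɛvugɔ] but [k] in [nɛvuk].
But 'hand' keeps [g] in both environments ([zɔregɔ], [zɔreg]), so there is no rule changing /g/ to [k] in isolation.
So /k/ is underlying, and a rule of intervocalic voicing — voiceless stops become voiced between vowels — gives [g].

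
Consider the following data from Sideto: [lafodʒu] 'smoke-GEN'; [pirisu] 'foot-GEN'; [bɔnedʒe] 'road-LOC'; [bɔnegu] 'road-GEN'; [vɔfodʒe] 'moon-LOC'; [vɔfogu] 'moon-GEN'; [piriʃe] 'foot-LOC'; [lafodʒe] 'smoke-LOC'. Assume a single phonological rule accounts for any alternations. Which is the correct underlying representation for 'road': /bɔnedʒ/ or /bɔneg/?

In [bɔnedʒe] and [bɔnegu] the final segment of 'road' alternates: [dʒ] ~ [g].
Compare 'smoke', with invariant [dʒ] in [lafodʒe] and [lafodʒu]: an analysis with underlying /dʒ/ and a rule producing [g] before the GEN suffix would wrongly predict alternation here too.
The alternation reflects palatalization before a front vowel: /g/ and /s/ become palato-alveolar [dʒ] and [ʃ] before a front vowel. /g/ is underlying.

/bɔneg/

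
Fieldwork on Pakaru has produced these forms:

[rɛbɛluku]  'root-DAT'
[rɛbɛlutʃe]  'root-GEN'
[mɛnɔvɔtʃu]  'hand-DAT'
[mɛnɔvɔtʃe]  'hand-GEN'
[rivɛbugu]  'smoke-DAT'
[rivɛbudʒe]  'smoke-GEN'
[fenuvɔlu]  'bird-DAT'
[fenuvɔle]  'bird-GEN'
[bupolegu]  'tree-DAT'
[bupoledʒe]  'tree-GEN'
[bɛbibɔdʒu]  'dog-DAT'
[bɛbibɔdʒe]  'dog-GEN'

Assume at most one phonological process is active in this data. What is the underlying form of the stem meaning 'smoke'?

The stem for 'smoke' ends in [g] in [rivɛbugu] but [dʒ] in [rivɛbudʒe].
The stem 'dog' ([bɛbibɔdʒu], [bɛbibɔdʒe]) shows [dʒ] unchanged in both environments, so [dʒ] cannot be basic with [g] derived before the DAT suffix.
The alternation reflects palatalization before a front vowel: /k/ and /g/ become palato-alveolar [tʃ] and [dʒ] before a front vowel. /g/ is underlying.

/rivɛbug/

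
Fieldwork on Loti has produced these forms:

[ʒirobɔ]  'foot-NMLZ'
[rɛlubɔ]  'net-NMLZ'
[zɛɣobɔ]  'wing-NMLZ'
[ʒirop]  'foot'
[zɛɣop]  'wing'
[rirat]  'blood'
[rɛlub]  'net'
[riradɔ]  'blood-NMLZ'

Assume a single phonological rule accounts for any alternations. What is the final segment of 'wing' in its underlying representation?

/p/

The root 'wing' surfaces as [zɛɣobɔ] and [zɛɣop], with a stem-final [b] ~ [p] alternation.
If /b/ were underlying and a rule turned it into [p] in isolation, 'net' would also alternate; but it has [b] in both [rɛlubɔ] and [rɛlub].
The alternation reflects intervocalic voicing: voiceless stops become voiced between vowels. /p/ is underlying.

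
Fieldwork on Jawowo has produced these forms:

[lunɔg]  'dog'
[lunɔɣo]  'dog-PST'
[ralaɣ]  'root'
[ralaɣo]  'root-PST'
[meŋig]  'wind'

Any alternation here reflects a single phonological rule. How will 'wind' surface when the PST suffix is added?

[meŋiɣo]

'dog' shows [g] ~ [ɣ] at the end of the stem ([lunɔg] vs [lunɔɣo]).
If /ɣ/ were underlying and a rule turned it into [g] in isolation, 'root' would also alternate; but it has [ɣ] in both [ralaɣ] and [ralaɣo].
Therefore /g/ is basic and [ɣ] is derived by intervocalic spirantization (voiced stops become fricatives between vowels).
From [meŋig] the stem 'wind' is /meŋig/; between vowels this yields [meŋiɣo].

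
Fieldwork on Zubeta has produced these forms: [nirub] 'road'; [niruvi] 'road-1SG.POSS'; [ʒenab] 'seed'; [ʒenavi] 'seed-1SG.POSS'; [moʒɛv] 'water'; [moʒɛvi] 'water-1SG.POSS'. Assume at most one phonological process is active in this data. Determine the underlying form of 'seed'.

/ʒenab/

The root 'seed' surfaces as [ʒenab] and [ʒenavi], with a stem-final [b] ~ [v] alternation.
If /v/ were underlying and a rule turned it into [b] in isolation, 'water' would also alternate; but it has [v] in both [moʒɛv] and [moʒɛvi].
Therefore /b/ is basic and [v] is derived by intervocalic spirantization (voiced stops become fricatives between vowels).
So 'seed' = /ʒenab/.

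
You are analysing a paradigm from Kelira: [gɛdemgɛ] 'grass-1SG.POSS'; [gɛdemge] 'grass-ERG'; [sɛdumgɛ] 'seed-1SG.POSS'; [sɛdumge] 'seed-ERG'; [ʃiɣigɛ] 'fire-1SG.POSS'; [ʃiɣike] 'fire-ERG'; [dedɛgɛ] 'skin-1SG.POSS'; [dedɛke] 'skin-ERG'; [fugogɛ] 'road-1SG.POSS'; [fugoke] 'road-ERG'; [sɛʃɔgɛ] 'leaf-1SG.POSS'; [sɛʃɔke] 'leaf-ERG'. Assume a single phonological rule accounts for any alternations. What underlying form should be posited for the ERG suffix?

The ERG suffix surfaces as [-ge] and [-ke], depending on the final segment of the stem.
By contrast the 1SG.POSS suffix keeps its initial [g] throughout — that segment must be underlying.
So the underlying form is /-ke/, and voiceless stops become voiced after a nasal.

/-ke/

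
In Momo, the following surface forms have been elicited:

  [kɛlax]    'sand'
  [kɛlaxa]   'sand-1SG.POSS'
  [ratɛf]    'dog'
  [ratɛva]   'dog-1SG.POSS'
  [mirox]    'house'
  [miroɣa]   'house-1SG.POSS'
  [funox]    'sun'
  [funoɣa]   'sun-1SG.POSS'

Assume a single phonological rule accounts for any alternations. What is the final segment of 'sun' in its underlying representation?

'sun' shows [x] ~ [ɣ] at the end of the stem ([funox] vs [funoɣa]).
If /x/ were underlying and a rule turned it into [ɣ] before the 1SG.POSS suffix, 'sand' would also alternate; but it has [x] in both [kɛlax] and [kɛlaxa].
So /ɣ/ is underlying, and a rule of word-final obstruent devoicing — voiced obstruents become voiceless word-finally — gives [x].

/ɣ/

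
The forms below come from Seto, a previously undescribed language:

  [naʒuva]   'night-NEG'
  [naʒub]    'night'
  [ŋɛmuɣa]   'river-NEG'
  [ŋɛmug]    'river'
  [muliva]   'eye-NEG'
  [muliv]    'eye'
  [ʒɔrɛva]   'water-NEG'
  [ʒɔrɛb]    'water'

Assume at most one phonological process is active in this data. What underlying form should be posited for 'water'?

/ʒɔrɛb/

'water' shows [v] ~ [b] at the end of the stem ([ʒɔrɛva] vs [ʒɔrɛb]).
But 'eye' keeps [v] in both environments ([muliva], [muliv]), so there is no rule changing /v/ to [b] in isolation.
So /b/ is underlying, and a rule of intervocalic spirantization — voiced stops become fricatives between vowels — gives [v].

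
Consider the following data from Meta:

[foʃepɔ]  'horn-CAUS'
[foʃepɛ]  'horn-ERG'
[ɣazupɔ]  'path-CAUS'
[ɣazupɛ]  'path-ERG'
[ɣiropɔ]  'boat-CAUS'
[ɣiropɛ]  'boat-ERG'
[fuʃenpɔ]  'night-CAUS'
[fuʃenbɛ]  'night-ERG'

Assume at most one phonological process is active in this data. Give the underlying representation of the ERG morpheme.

/-bɛ/

The ERG suffix surfaces as [-bɛ] and [-pɛ], depending on the final segment of the stem.
By contrast the CAUS suffix keeps its initial [p] throughout — that segment must be underlying.
So the underlying form is /-bɛ/, and voiced stops become voiceless after a vowel.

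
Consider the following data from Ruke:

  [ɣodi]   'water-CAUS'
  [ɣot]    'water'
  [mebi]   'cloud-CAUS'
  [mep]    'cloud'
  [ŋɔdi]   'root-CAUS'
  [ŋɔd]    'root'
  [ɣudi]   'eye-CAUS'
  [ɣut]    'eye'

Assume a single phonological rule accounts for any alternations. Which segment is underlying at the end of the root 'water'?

/t/

In [ɣodi] and [ɣot] the final segment of 'water' alternates: [d] ~ [t].
But 'root' keeps [d] in both environments ([ŋɔdi], [ŋɔd]), so there is no rule changing /d/ to [t] in isolation.
So /t/ is underlying, and a rule of intervocalic voicing — voiceless stops become voiced between vowels — gives [d].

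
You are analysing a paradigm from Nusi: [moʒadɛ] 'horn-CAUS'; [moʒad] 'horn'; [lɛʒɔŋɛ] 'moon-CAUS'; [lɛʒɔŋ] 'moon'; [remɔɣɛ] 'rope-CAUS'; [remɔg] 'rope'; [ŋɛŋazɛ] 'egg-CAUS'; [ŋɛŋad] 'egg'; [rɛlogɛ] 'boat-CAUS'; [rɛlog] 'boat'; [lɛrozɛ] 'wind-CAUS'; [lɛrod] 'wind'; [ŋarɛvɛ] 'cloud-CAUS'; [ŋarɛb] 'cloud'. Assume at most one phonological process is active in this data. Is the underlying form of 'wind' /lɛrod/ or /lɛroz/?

/lɛroz/

The root 'wind' surfaces as [lɛrozɛ] and [lɛrod], with a stem-final [z] ~ [d] alternation.
But 'horn' keeps [d] in both environments ([moʒadɛ], [moʒad]), so there is no rule changing /d/ to [z] before the CAUS suffix.
So /z/ is underlying, and a rule of word-final hardening — voiced fricatives become stops word-finally — gives [d].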